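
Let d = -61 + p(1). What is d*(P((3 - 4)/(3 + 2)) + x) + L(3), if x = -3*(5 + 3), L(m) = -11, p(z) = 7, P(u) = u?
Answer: 6479/5 ≈ 1295.8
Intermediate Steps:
d = -54 (d = -61 + 7 = -54)
x = -24 (x = -3*8 = -24)
d*(P((3 - 4)/(3 + 2)) + x) + L(3) = -54*((3 - 4)/(3 + 2) - 24) - 11 = -54*(-1/5 - 24) - 11 = -54*(-1*⅕ - 24) - 11 = -54*(-⅕ - 24) - 11 = -54*(-121/5) - 11 = 6534/5 - 11 = 6479/5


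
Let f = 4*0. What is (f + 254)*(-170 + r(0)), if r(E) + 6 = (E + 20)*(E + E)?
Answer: -44704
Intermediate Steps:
f = 0
r(E) = -6 + 2*E*(20 + E) (r(E) = -6 + (E + 20)*(E + E) = -6 + (20 + E)*(2*E) = -6 + 2*E*(20 + E))
(f + 254)*(-170 + r(0)) = (0 + 254)*(-170 + (-6 + 2*0² + 40*0)) = 254*(-170 + (-6 + 2*0 + 0)) = 254*(-170 + (-6 + 0 + 0)) = 254*(-170 - 6) = 254*(-176) = -44704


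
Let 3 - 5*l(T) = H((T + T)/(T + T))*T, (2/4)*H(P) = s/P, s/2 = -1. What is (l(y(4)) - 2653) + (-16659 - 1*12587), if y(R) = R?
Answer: -159476/5 ≈ -31895.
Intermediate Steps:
s = -2 (s = 2*(-1) = -2)
H(P) = -4/P (H(P) = 2*(-2/P) = -4/P)
l(T) = ⅗ + 4*T/5 (l(T) = ⅗ - (-4/((T + T)/(T + T)))*T/5 = ⅗ - (-4/((2*T)/((2*T))))*T/5 = ⅗ - (-4/((2*T)*(1/(2*T))))*T/5 = ⅗ - (-4/1)*T/5 = ⅗ - (-4*1)*T/5 = ⅗ - (-4)*T/5 = ⅗ + 4*T/5)
(l(y(4)) - 2653) + (-16659 - 1*12587) = ((⅗ + (⅘)*4) - 2653) + (-16659 - 1*12587) = ((⅗ + 16/5) - 2653) + (-16659 - 12587) = (19/5 - 2653) - 29246 = -13246/5 - 29246 = -159476/5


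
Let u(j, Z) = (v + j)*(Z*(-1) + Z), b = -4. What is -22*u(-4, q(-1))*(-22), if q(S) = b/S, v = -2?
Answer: 0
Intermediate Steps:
q(S) = -4/S
u(j, Z) = 0 (u(j, Z) = (-2 + j)*(Z*(-1) + Z) = (-2 + j)*(-Z + Z) = (-2 + j)*0 = 0)
-22*u(-4, q(-1))*(-22) = -22*0*(-22) = 0*(-22) = 0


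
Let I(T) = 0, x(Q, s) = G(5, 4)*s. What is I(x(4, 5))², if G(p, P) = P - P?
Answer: 0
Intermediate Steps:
G(p, P) = 0
x(Q, s) = 0 (x(Q, s) = 0*s = 0)
I(x(4, 5))² = 0² = 0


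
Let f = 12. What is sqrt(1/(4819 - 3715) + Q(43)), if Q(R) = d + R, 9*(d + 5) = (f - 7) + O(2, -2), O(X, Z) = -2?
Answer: sqrt(324461)/92 ≈ 6.1915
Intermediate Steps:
d = -14/3 (d = -5 + ((12 - 7) - 2)/9 = -5 + (5 - 2)/9 = -5 + (1/9)*3 = -5 + 1/3 = -14/3 ≈ -4.6667)
Q(R) = -14/3 + R
sqrt(1/(4819 - 3715) + Q(43)) = sqrt(1/(4819 - 3715) + (-14/3 + 43)) = sqrt(1/1104 + 115/3) = sqrt(14107/368) = sqrt(324461)/92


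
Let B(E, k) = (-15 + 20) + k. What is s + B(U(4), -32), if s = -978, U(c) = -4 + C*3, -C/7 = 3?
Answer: -1005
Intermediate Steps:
C = -21 (C = -7*3 = -21)
U(c) = -67 (U(c) = -4 - 21*3 = -4 - 63 = -67)
B(E, k) = 5 + k
s + B(U(4), -32) = -978 + (5 - 32) = -978 - 27 = -1005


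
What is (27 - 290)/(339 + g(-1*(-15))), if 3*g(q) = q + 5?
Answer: -789/1037 ≈ -0.76085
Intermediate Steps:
g(q) = 5/3 + q/3 (g(q) = (q + 5)/3 = (5 + q)/3 = 5/3 + q/3)
(27 - 290)/(339 + g(-1*(-15))) = (27 - 290)/(339 + (5/3 + (-1*(-15))/3)) = -263/(339 + (5/3 + (⅓)*15)) = -263/(339 + (5/3 + 5)) = -263/(339 + 20/3) = -263/1037/3 = -263*3/1037 = -789/1037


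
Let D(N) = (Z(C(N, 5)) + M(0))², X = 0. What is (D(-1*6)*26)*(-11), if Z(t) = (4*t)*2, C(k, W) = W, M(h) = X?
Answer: -457600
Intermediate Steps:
M(h) = 0
Z(t) = 8*t
D(N) = 1600 (D(N) = (8*5 + 0)² = (40 + 0)² = 40² = 1600)
(D(-1*6)*26)*(-11) = (1600*26)*(-11) = 41600*(-11) = -457600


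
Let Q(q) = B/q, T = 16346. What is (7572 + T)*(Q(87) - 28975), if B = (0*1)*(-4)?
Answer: -693024050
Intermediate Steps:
B = 0 (B = 0*(-4) = 0)
Q(q) = 0 (Q(q) = 0/q = 0)
(7572 + T)*(Q(87) - 28975) = (7572 + 16346)*(0 - 28975) = 23918*(-28975) = -693024050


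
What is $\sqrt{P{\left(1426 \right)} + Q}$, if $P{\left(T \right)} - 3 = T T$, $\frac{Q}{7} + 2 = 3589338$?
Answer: $\sqrt{27158831} \approx 5211.4$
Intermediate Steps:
$Q = 25125352$ ($Q = -14 + 7 \cdot 3589338 = -14 + 25125366 = 25125352$)
$P{\left(T \right)} = 3 + T^{2}$ ($P{\left(T \right)} = 3 + T T = 3 + T^{2}$)
$\sqrt{P{\left(1426 \right)} + Q} = \sqrt{\left(3 + 1426^{2}\right) + 25125352} = \sqrt{\left(3 + 2033476\right) + 25125352} = \sqrt{2033479 + 25125352} = \sqrt{27158831}$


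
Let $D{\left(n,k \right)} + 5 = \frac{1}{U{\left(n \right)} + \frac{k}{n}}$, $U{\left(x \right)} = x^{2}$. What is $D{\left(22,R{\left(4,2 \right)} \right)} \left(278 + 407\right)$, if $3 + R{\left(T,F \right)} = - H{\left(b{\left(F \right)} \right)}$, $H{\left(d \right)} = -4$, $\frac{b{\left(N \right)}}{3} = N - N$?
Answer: $- \frac{36457755}{10649} \approx -3423.6$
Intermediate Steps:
$b{\left(N \right)} = 0$ ($b{\left(N \right)} = 3 \left(N - N\right) = 3 \cdot 0 = 0$)
$R{\left(T,F \right)} = 1$ ($R{\left(T,F \right)} = -3 - -4 = -3 + 4 = 1$)
$D{\left(n,k \right)} = -5 + \frac{1}{n^{2} + \frac{k}{n}}$
$D{\left(22,R{\left(4,2 \right)} \right)} \left(278 + 407\right) = \frac{22 - 5 - 5 \cdot 22^{3}}{1 + 22^{3}} \left(278 + 407\right) = \frac{22 - 5 - 53240}{1 + 10648} \cdot 685 = \frac{22 - 5 - 53240}{10649} \cdot 685 = \frac{1}{10649} \left(-53223\right) 685 = \left(- \frac{53223}{10649}\right) 685 = - \frac{36457755}{10649}$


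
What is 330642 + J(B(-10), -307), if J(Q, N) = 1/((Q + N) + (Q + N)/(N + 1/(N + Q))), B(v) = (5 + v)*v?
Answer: 6682688374242/20211251 ≈ 3.3064e+5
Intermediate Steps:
B(v) = v*(5 + v)
J(Q, N) = 1/(N + Q + (N + Q)/(N + 1/(N + Q))) (J(Q, N) = 1/((N + Q) + (N + Q)/(N + 1/(N + Q))) = 1/(N + Q + (N + Q)/(N + 1/(N + Q))))
330642 + J(B(-10), -307) = 330642 + (1 + (-307)**2 - (-3070)*(5 - 10))/(-307 - 10*(5 - 10) + (-307)**3 + (-307 - 10*(5 - 10))**2 - 307*100*(5 - 10)**2 + 2*(-10*(5 - 10))*(-307)**2) = 330642 + (1 + 94249 - (-3070)*(-5))/(-307 - 10*(-5) - 28934443 + (-307 - 10*(-5))**2 - 307*(-10*(-5))**2 + 2*(-10*(-5))*94249) = 330642 + (1 + 94249 - 307*50)/(-307 + 50 - 28934443 + (-307 + 50)**2 - 307*50**2 + 2*50*94249) = 330642 + (1 + 94249 - 15350)/(-307 + 50 - 28934443 + (-257)**2 - 307*2500 + 9424900) = 330642 + 78900/(-307 + 50 - 28934443 + 66049 - 767500 + 9424900) = 330642 + 78900/(-20211251) = 330642 - 1/20211251*78900 = 330642 - 78900/20211251 = 6682688374242/20211251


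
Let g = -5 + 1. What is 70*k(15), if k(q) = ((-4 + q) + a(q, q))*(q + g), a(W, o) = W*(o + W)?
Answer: 354970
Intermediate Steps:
a(W, o) = W*(W + o)
g = -4
k(q) = (-4 + q)*(-4 + q + 2*q**2) (k(q) = ((-4 + q) + q*(q + q))*(q - 4) = ((-4 + q) + q*(2*q))*(-4 + q) = ((-4 + q) + 2*q**2)*(-4 + q) = (-4 + q + 2*q**2)*(-4 + q) = (-4 + q)*(-4 + q + 2*q**2))
70*k(15) = 70*(16 - 8*15 - 7*15**2 + 2*15**3) = 70*(16 - 120 - 7*225 + 2*3375) = 70*(16 - 120 - 1575 + 6750) = 70*5071 = 354970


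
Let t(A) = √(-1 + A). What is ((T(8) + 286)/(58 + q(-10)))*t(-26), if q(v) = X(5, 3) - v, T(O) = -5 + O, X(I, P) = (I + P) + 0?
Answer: 867*I*√3/76 ≈ 19.759*I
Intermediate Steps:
X(I, P) = I + P
q(v) = 8 - v (q(v) = (5 + 3) - v = 8 - v)
((T(8) + 286)/(58 + q(-10)))*t(-26) = (((-5 + 8) + 286)/(58 + (8 - 1*(-10))))*√(-1 - 26) = ((3 + 286)/(58 + (8 + 10)))*√(-27) = (289/(58 + 18))*(3*I*√3) = (289/76)*(3*I*√3) = (289*(1/76))*(3*I*√3) = 289*(3*I*√3)/76 = 867*I*√3/76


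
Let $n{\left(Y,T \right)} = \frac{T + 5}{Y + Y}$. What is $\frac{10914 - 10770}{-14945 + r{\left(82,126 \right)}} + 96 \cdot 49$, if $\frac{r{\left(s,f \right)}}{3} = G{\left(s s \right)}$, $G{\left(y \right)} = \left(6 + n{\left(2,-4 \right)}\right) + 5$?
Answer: $\frac{280569504}{59645} \approx 4704.0$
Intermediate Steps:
$n{\left(Y,T \right)} = \frac{5 + T}{2 Y}$
$G{\left(y \right)} = \frac{45}{4}$ ($G{\left(y \right)} = \left(6 + \frac{5 - 4}{2 \cdot 2}\right) + 5 = \left(6 + \frac{1}{2} \cdot \frac{1}{2} \cdot 1\right) + 5 = \left(6 + \frac{1}{4}\right) + 5 = \frac{25}{4} + 5 = \frac{45}{4}$)
$r{\left(s,f \right)} = \frac{135}{4}$ ($r{\left(s,f \right)} = 3 \cdot \frac{45}{4} = \frac{135}{4}$)
$\frac{10914 - 10770}{-14945 + r{\left(82,126 \right)}} + 96 \cdot 49 = \frac{10914 - 10770}{-14945 + \frac{135}{4}} + 96 \cdot 49 = \frac{144}{- \frac{59645}{4}} + 4704 = 144 \left(- \frac{4}{59645}\right) + 4704 = - \frac{576}{59645} + 4704 = \frac{280569504}{59645}$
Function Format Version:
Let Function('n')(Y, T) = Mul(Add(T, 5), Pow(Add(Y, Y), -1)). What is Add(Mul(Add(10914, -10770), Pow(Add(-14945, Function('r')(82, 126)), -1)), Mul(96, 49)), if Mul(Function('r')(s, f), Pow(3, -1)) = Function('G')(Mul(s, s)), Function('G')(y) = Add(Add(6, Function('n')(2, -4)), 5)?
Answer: Rational(280569504, 59645) ≈ 4704.0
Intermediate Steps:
Function('n')(Y, T) = Mul(Rational(1, 2), Pow(Y, -1), Add(5, T)) (Function('n')(Y, T) = Mul(Add(5, T), Pow(Mul(2, Y), -1)) = Mul(Add(5, T), Mul(Rational(1, 2), Pow(Y, -1))) = Mul(Rational(1, 2), Pow(Y, -1), Add(5, T)))
Function('G')(y) = Rational(45, 4) (Function('G')(y) = Add(Add(6, Mul(Rational(1, 2), Pow(2, -1), Add(5, -4))), 5) = Add(Add(6, Mul(Rational(1, 2), Rational(1, 2), 1)), 5) = Add(Add(6, Rational(1, 4)), 5) = Add(Rational(25, 4), 5) = Rational(45, 4))
Function('r')(s, f) = Rational(135, 4) (Function('r')(s, f) = Mul(3, Rational(45, 4)) = Rational(135, 4))
Add(Mul(Add(10914, -10770), Pow(Add(-14945, Function('r')(82, 126)), -1)), Mul(96, 49)) = Add(Mul(Add(10914, -10770), Pow(Add(-14945, Rational(135, 4)), -1)), Mul(96, 49)) = Add(Mul(144, Pow(Rational(-59645, 4), -1)), 4704) = Add(Mul(144, Rational(-4, 59645)), 4704) = Add(Rational(-576, 59645), 4704) = Rational(280569504, 59645)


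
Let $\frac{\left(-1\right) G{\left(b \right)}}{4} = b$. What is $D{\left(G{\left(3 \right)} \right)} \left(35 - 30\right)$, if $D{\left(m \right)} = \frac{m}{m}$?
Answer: $5$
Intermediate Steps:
$G{\left(b \right)} = - 4 b$
$D{\left(m \right)} = 1$
$D{\left(G{\left(3 \right)} \right)} \left(35 - 30\right) = 1 \left(35 - 30\right) = 1 \cdot 5 = 5$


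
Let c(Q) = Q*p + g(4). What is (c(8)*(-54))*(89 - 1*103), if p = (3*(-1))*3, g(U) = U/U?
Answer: -53676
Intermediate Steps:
g(U) = 1
p = -9 (p = -3*3 = -9)
c(Q) = 1 - 9*Q (c(Q) = Q*(-9) + 1 = -9*Q + 1 = 1 - 9*Q)
(c(8)*(-54))*(89 - 1*103) = ((1 - 9*8)*(-54))*(89 - 1*103) = ((1 - 72)*(-54))*(89 - 103) = -71*(-54)*(-14) = 3834*(-14) = -53676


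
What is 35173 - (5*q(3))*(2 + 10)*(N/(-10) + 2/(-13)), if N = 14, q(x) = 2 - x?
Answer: 456037/13 ≈ 35080.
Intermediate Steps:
35173 - (5*q(3))*(2 + 10)*(N/(-10) + 2/(-13)) = 35173 - (5*(2 - 1*3))*(2 + 10)*(14/(-10) + 2/(-13)) = 35173 - (5*(2 - 3))*12*(14*(-1/10) + 2*(-1/13)) = 35173 - (5*(-1))*12*(-7/5 - 2/13) = 35173 - (-5*12)*(-101)/65 = 35173 - (-60)*(-101)/65 = 35173 - 1*1212/13 = 35173 - 1212/13 = 456037/13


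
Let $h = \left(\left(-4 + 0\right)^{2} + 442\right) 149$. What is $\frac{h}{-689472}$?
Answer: $- \frac{34121}{344736} \approx -0.098977$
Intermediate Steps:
$h = 68242$ ($h = \left(\left(-4\right)^{2} + 442\right) 149 = \left(16 + 442\right) 149 = 458 \cdot 149 = 68242$)
$\frac{h}{-689472} = \frac{68242}{-689472} = 68242 \left(- \frac{1}{689472}\right) = - \frac{34121}{344736}$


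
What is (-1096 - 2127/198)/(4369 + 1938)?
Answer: -10435/59466 ≈ -0.17548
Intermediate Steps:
(-1096 - 2127/198)/(4369 + 1938) = (-1096 - 2127*1/198)/6307 = (-1096 - 709/66)*(1/6307) = -73045/66*1/6307 = -10435/59466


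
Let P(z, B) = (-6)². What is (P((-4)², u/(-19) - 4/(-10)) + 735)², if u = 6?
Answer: 594441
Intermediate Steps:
P(z, B) = 36
(P((-4)², u/(-19) - 4/(-10)) + 735)² = (36 + 735)² = 771² = 594441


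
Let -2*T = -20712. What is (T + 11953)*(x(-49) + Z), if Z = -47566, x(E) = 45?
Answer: -1060145989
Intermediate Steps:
T = 10356 (T = -½*(-20712) = 10356)
(T + 11953)*(x(-49) + Z) = (10356 + 11953)*(45 - 47566) = 22309*(-47521) = -1060145989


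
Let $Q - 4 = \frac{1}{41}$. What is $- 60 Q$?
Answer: $- \frac{9900}{41} \approx -241.46$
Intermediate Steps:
$Q = \frac{165}{41}$ ($Q = 4 + \frac{1}{41} = \frac{165}{41} \approx 4.0244$)
$- 60 Q = \left(-60\right) \frac{165}{41} = - \frac{9900}{41}$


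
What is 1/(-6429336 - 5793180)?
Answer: -1/12222516 ≈ -8.1816e-8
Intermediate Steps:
1/(-6429336 - 5793180) = 1/(-12222516) = -1/12222516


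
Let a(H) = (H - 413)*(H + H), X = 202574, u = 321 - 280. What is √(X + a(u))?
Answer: √172070 ≈ 414.81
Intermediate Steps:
u = 41
a(H) = 2*H*(-413 + H) (a(H) = (-413 + H)*(2*H) = 2*H*(-413 + H))
√(X + a(u)) = √(202574 + 2*41*(-413 + 41)) = √(202574 + 2*41*(-372)) = √(202574 - 30504) = √172070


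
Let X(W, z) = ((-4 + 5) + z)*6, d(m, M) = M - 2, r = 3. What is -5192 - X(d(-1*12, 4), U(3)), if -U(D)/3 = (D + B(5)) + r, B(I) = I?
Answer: -5000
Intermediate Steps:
d(m, M) = -2 + M
U(D) = -24 - 3*D (U(D) = -3*((D + 5) + 3) = -3*((5 + D) + 3) = -3*(8 + D) = -24 - 3*D)
X(W, z) = 6 + 6*z (X(W, z) = (1 + z)*6 = 6 + 6*z)
-5192 - X(d(-1*12, 4), U(3)) = -5192 - (6 + 6*(-24 - 3*3)) = -5192 - (6 + 6*(-24 - 9)) = -5192 - (6 + 6*(-33)) = -5192 - (6 - 198) = -5192 - 1*(-192) = -5192 + 192 = -5000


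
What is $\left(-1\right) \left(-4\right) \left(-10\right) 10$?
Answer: $-400$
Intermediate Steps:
$\left(-1\right) \left(-4\right) \left(-10\right) 10 = 4 \left(-10\right) 10 = \left(-40\right) 10 = -400$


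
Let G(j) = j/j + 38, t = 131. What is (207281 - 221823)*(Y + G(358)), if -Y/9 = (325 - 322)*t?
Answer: 50867916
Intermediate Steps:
Y = -3537 (Y = -9*(325 - 322)*131 = -27*131 = -9*393 = -3537)
G(j) = 39 (G(j) = 1 + 38 = 39)
(207281 - 221823)*(Y + G(358)) = (207281 - 221823)*(-3537 + 39) = -14542*(-3498) = 50867916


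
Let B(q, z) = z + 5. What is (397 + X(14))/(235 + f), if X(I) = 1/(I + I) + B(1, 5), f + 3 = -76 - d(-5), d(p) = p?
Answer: 11397/4508 ≈ 2.5282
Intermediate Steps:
B(q, z) = 5 + z
f = -74 (f = -3 + (-76 - 1*(-5)) = -3 + (-76 + 5) = -3 - 71 = -74)
X(I) = 10 + 1/(2*I) (X(I) = 1/(I + I) + (5 + 5) = 1/(2*I) + 10 = 10 + 1/(2*I))
(397 + X(14))/(235 + f) = (397 + (10 + (½)/14))/(235 - 74) = (397 + (10 + (½)*(1/14)))/161 = (397 + (10 + 1/28))*(1/161) = (397 + 281/28)*(1/161) = (11397/28)*(1/161) = 11397/4508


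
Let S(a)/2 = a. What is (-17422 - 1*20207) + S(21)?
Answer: -37587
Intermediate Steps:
S(a) = 2*a
(-17422 - 1*20207) + S(21) = (-17422 - 1*20207) + 2*21 = (-17422 - 20207) + 42 = -37629 + 42 = -37587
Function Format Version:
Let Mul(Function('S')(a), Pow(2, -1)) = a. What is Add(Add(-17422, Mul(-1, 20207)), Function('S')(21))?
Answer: -37587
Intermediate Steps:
Function('S')(a) = Mul(2, a)
Add(Add(-17422, Mul(-1, 20207)), Function('S')(21)) = Add(Add(-17422, Mul(-1, 20207)), Mul(2, 21)) = Add(Add(-17422, -20207), 42) = Add(-37629, 42) = -37587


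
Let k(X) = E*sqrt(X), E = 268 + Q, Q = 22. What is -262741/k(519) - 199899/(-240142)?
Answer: 28557/34306 - 262741*sqrt(519)/150510 ≈ -38.937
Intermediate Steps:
E = 290 (E = 268 + 22 = 290)
k(X) = 290*sqrt(X)
-262741/k(519) - 199899/(-240142) = -262741*sqrt(519)/150510 - 199899/(-240142) = -262741*sqrt(519)/150510 - 199899*(-1/240142) = -262741*sqrt(519)/150510 + 28557/34306 = 28557/34306 - 262741*sqrt(519)/150510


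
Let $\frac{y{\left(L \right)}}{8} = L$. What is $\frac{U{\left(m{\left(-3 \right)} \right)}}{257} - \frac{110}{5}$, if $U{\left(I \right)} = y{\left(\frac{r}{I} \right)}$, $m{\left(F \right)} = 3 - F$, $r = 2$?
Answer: $- \frac{16954}{771} \approx -21.99$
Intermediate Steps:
$y{\left(L \right)} = 8 L$
$U{\left(I \right)} = \frac{16}{I}$ ($U{\left(I \right)} = 8 \frac{2}{I} = \frac{16}{I}$)
$\frac{U{\left(m{\left(-3 \right)} \right)}}{257} - \frac{110}{5} = \frac{16 \frac{1}{3 - -3}}{257} - \frac{110}{5} = \frac{16}{3 + 3} \cdot \frac{1}{257} - 22 = \frac{16}{6} \cdot \frac{1}{257} - 22 = 16 \cdot \frac{1}{6} \cdot \frac{1}{257} - 22 = \frac{8}{3} \cdot \frac{1}{257} - 22 = \frac{8}{771} - 22 = - \frac{16954}{771}$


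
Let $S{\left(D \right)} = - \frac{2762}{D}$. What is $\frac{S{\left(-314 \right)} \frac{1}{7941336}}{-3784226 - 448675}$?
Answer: $- \frac{1381}{5277537588030552} \approx -2.6168 \cdot 10^{-13}$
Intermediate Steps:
$\frac{S{\left(-314 \right)} \frac{1}{7941336}}{-3784226 - 448675} = \frac{- \frac{2762}{-314} \cdot \frac{1}{7941336}}{-3784226 - 448675} = \frac{\left(-2762\right) \left(- \frac{1}{314}\right) \frac{1}{7941336}}{-4232901} = \frac{1381}{157} \cdot \frac{1}{7941336} \left(- \frac{1}{4232901}\right) = \frac{1381}{1246789752} \left(- \frac{1}{4232901}\right) = - \frac{1381}{5277537588030552}$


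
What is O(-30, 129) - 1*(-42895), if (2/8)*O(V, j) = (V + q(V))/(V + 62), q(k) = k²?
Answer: 172015/4 ≈ 43004.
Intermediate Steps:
O(V, j) = 4*(V + V²)/(62 + V) (O(V, j) = 4*((V + V²)/(V + 62)) = 4*((V + V²)/(62 + V)) = 4*(V + V²)/(62 + V))
O(-30, 129) - 1*(-42895) = 4*(-30)*(1 - 30)/(62 - 30) - 1*(-42895) = 4*(-30)*(-29)/32 + 42895 = 4*(-30)*(1/32)*(-29) + 42895 = 435/4 + 42895 = 172015/4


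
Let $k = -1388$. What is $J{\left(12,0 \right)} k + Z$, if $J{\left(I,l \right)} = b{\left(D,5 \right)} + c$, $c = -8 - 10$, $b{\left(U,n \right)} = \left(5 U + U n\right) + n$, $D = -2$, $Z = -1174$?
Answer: $44630$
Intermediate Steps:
$b{\left(U,n \right)} = n + 5 U + U n$
$c = -18$
$J{\left(I,l \right)} = -33$ ($J{\left(I,l \right)} = \left(5 + 5 \left(-2\right) - 10\right) - 18 = \left(5 - 10 - 10\right) - 18 = -15 - 18 = -33$)
$J{\left(12,0 \right)} k + Z = \left(-33\right) \left(-1388\right) - 1174 = 45804 - 1174 = 44630$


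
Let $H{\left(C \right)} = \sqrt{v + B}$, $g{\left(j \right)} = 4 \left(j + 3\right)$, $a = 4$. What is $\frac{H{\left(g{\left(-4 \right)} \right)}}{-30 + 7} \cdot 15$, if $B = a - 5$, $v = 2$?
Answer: $- \frac{15}{23} \approx -0.65217$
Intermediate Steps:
$B = -1$ ($B = 4 - 5 = -1$)
$g{\left(j \right)} = 12 + 4 j$ ($g{\left(j \right)} = 4 \left(3 + j\right) = 12 + 4 j$)
$H{\left(C \right)} = 1$ ($H{\left(C \right)} = \sqrt{2 - 1} = \sqrt{1} = 1$)
$\frac{H{\left(g{\left(-4 \right)} \right)}}{-30 + 7} \cdot 15 = \frac{1}{-30 + 7} \cdot 1 \cdot 15 = \frac{1}{-23} \cdot 1 \cdot 15 = \left(- \frac{1}{23}\right) 1 \cdot 15 = \left(- \frac{1}{23}\right) 15 = - \frac{15}{23}$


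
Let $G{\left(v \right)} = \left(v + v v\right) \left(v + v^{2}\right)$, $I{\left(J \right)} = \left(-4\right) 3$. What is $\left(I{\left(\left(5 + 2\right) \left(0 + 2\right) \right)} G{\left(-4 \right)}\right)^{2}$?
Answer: $2985984$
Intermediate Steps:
$I{\left(J \right)} = -12$
$G{\left(v \right)} = \left(v + v^{2}\right)^{2}$ ($G{\left(v \right)} = \left(v + v^{2}\right) \left(v + v^{2}\right) = \left(v + v^{2}\right)^{2}$)
$\left(I{\left(\left(5 + 2\right) \left(0 + 2\right) \right)} G{\left(-4 \right)}\right)^{2} = \left(- 12 \left(-4\right)^{2} \left(1 - 4\right)^{2}\right)^{2} = \left(- 12 \cdot 16 \left(-3\right)^{2}\right)^{2} = \left(- 12 \cdot 16 \cdot 9\right)^{2} = \left(\left(-12\right) 144\right)^{2} = \left(-1728\right)^{2} = 2985984$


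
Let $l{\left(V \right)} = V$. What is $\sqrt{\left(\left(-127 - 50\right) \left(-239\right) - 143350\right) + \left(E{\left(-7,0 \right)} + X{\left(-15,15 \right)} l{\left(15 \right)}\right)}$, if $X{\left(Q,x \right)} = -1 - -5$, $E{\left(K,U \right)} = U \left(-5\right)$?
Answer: $i \sqrt{100987} \approx 317.78 i$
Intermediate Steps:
$E{\left(K,U \right)} = - 5 U$
$X{\left(Q,x \right)} = 4$ ($X{\left(Q,x \right)} = -1 + 5 = 4$)
$\sqrt{\left(\left(-127 - 50\right) \left(-239\right) - 143350\right) + \left(E{\left(-7,0 \right)} + X{\left(-15,15 \right)} l{\left(15 \right)}\right)} = \sqrt{\left(\left(-127 - 50\right) \left(-239\right) - 143350\right) + \left(\left(-5\right) 0 + 4 \cdot 15\right)} = \sqrt{\left(\left(-177\right) \left(-239\right) - 143350\right) + \left(0 + 60\right)} = \sqrt{\left(42303 - 143350\right) + 60} = \sqrt{-101047 + 60} = \sqrt{-100987} = i \sqrt{100987}$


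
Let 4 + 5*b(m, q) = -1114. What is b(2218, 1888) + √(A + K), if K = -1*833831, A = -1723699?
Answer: -1118/5 + 3*I*√284170 ≈ -223.6 + 1599.2*I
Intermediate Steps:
b(m, q) = -1118/5 (b(m, q) = -⅘ + (⅕)*(-1114) = -⅘ - 1114/5 = -1118/5)
K = -833831
b(2218, 1888) + √(A + K) = -1118/5 + √(-1723699 - 833831) = -1118/5 + √(-2557530) = -1118/5 + 3*I*√284170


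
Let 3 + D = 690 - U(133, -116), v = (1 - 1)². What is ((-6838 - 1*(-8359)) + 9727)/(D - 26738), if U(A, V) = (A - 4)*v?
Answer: -11248/26051 ≈ -0.43177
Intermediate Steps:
v = 0 (v = 0² = 0)
U(A, V) = 0 (U(A, V) = (A - 4)*0 = (-4 + A)*0 = 0)
D = 687 (D = -3 + (690 - 1*0) = -3 + (690 + 0) = -3 + 690 = 687)
((-6838 - 1*(-8359)) + 9727)/(D - 26738) = ((-6838 - 1*(-8359)) + 9727)/(687 - 26738) = ((-6838 + 8359) + 9727)/(-26051) = (1521 + 9727)*(-1/26051) = 11248*(-1/26051) = -11248/26051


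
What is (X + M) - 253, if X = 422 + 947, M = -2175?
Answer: -1059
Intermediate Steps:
X = 1369
(X + M) - 253 = (1369 - 2175) - 253 = -806 - 253 = -1059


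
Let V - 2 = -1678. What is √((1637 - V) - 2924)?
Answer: √389 ≈ 19.723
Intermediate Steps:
V = -1676 (V = 2 - 1678 = -1676)
√((1637 - V) - 2924) = √((1637 - 1*(-1676)) - 2924) = √((1637 + 1676) - 2924) = √(3313 - 2924) = √389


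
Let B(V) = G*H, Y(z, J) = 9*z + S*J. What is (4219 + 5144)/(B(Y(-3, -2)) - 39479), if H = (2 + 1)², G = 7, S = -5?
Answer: -9363/39416 ≈ -0.23754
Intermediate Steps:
Y(z, J) = -5*J + 9*z (Y(z, J) = 9*z - 5*J = -5*J + 9*z)
H = 9 (H = 3² = 9)
B(V) = 63 (B(V) = 7*9 = 63)
(4219 + 5144)/(B(Y(-3, -2)) - 39479) = (4219 + 5144)/(63 - 39479) = 9363/(-39416) = 9363*(-1/39416) = -9363/39416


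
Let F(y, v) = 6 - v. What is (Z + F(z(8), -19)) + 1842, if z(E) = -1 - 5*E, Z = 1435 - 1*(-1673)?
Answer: 4975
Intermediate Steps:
Z = 3108 (Z = 1435 + 1673 = 3108)
(Z + F(z(8), -19)) + 1842 = (3108 + (6 - 1*(-19))) + 1842 = (3108 + (6 + 19)) + 1842 = (3108 + 25) + 1842 = 3133 + 1842 = 4975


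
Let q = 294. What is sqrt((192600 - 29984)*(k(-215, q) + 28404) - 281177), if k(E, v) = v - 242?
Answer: sqrt(4627119719) ≈ 68023.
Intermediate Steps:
k(E, v) = -242 + v
sqrt((192600 - 29984)*(k(-215, q) + 28404) - 281177) = sqrt((192600 - 29984)*((-242 + 294) + 28404) - 281177) = sqrt(162616*(52 + 28404) - 281177) = sqrt(162616*28456 - 281177) = sqrt(4627400896 - 281177) = sqrt(4627119719)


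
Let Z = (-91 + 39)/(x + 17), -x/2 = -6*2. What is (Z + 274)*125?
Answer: 1397750/41 ≈ 34091.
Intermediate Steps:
x = 24 (x = -(-12)*2 = -2*(-12) = 24)
Z = -52/41 (Z = (-91 + 39)/(24 + 17) = -52/41 ≈ -1.2683)
(Z + 274)*125 = (-52/41 + 274)*125 = (11182/41)*125 = 1397750/41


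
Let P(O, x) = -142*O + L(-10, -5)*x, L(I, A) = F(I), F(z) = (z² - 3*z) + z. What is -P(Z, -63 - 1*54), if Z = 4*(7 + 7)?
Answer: 21992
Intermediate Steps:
Z = 56 (Z = 4*14 = 56)
F(z) = z² - 2*z
L(I, A) = I*(-2 + I)
P(O, x) = -142*O + 120*x (P(O, x) = -142*O + (-10*(-2 - 10))*x = -142*O + (-10*(-12))*x = -142*O + 120*x)
-P(Z, -63 - 1*54) = -(-142*56 + 120*(-63 - 1*54)) = -(-7952 + 120*(-63 - 54)) = -(-7952 + 120*(-117)) = -(-7952 - 14040) = -1*(-21992) = 21992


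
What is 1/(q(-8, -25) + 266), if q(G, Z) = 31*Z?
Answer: -1/509 ≈ -0.0019646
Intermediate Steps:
1/(q(-8, -25) + 266) = 1/(31*(-25) + 266) = 1/(-775 + 266) = 1/(-509) = -1/509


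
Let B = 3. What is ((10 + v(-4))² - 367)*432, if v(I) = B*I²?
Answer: 1294704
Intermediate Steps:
v(I) = 3*I²
((10 + v(-4))² - 367)*432 = ((10 + 3*(-4)²)² - 367)*432 = ((10 + 3*16)² - 367)*432 = ((10 + 48)² - 367)*432 = (58² - 367)*432 = (3364 - 367)*432 = 2997*432 = 1294704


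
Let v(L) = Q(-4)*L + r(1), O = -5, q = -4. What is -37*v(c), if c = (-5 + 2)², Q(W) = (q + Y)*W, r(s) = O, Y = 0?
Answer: -5143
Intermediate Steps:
r(s) = -5
Q(W) = -4*W (Q(W) = (-4 + 0)*W = -4*W)
c = 9 (c = (-3)² = 9)
v(L) = -5 + 16*L (v(L) = (-4*(-4))*L - 5 = 16*L - 5 = -5 + 16*L)
-37*v(c) = -37*(-5 + 16*9) = -37*(-5 + 144) = -37*139 = -5143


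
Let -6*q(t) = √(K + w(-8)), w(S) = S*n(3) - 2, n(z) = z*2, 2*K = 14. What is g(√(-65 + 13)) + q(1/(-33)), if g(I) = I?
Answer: I*(-√43 + 12*√13)/6 ≈ 6.1182*I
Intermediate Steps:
K = 7 (K = (½)*14 = 7)
n(z) = 2*z
w(S) = -2 + 6*S (w(S) = S*(2*3) - 2 = S*6 - 2 = 6*S - 2 = -2 + 6*S)
q(t) = -I*√43/6 (q(t) = -√(7 + (-2 + 6*(-8)))/6 = -√(7 + (-2 - 48))/6 = -√(7 - 50)/6 = -I*√43/6)
g(√(-65 + 13)) + q(1/(-33)) = √(-65 + 13) - I*√43/6 = √(-52) - I*√43/6 = 2*I*√13 - I*√43/6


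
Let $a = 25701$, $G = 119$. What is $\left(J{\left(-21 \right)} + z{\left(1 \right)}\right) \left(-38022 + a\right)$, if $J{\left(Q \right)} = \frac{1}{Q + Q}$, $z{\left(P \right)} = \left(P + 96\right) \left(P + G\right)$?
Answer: $- \frac{2007826053}{14} \approx -1.4342 \cdot 10^{8}$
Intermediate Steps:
$z{\left(P \right)} = \left(96 + P\right) \left(119 + P\right)$ ($z{\left(P \right)} = \left(P + 96\right) \left(P + 119\right) = \left(96 + P\right) \left(119 + P\right)$)
$J{\left(Q \right)} = \frac{1}{2 Q}$
$\left(J{\left(-21 \right)} + z{\left(1 \right)}\right) \left(-38022 + a\right) = \left(\frac{1}{2 \left(-21\right)} + \left(11424 + 1^{2} + 215 \cdot 1\right)\right) \left(-38022 + 25701\right) = \left(\frac{1}{2} \left(- \frac{1}{21}\right) + \left(11424 + 1 + 215\right)\right) \left(-12321\right) = \left(- \frac{1}{42} + 11640\right) \left(-12321\right) = \frac{488879}{42} \left(-12321\right) = - \frac{2007826053}{14}$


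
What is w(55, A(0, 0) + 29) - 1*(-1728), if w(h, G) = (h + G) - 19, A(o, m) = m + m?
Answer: 1793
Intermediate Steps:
A(o, m) = 2*m
w(h, G) = -19 + G + h (w(h, G) = (G + h) - 19 = -19 + G + h)
w(55, A(0, 0) + 29) - 1*(-1728) = (-19 + (2*0 + 29) + 55) - 1*(-1728) = (-19 + (0 + 29) + 55) + 1728 = (-19 + 29 + 55) + 1728 = 65 + 1728 = 1793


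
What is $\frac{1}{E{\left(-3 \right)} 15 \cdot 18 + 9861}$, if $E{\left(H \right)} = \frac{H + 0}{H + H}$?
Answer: $\frac{1}{9996} \approx 0.00010004$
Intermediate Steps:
$E{\left(H \right)} = \frac{1}{2}$ ($E{\left(H \right)} = \frac{H}{2 H} = H \frac{1}{2 H} = \frac{1}{2}$)
$\frac{1}{E{\left(-3 \right)} 15 \cdot 18 + 9861} = \frac{1}{\frac{1}{2} \cdot 15 \cdot 18 + 9861} = \frac{1}{\frac{15}{2} \cdot 18 + 9861} = \frac{1}{135 + 9861} = \frac{1}{9996}$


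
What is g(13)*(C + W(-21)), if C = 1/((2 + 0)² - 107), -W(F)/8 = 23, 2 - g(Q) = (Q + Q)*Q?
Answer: 6368208/103 ≈ 61827.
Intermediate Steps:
g(Q) = 2 - 2*Q² (g(Q) = 2 - (Q + Q)*Q = 2 - 2*Q*Q = 2 - 2*Q²)
W(F) = -184 (W(F) = -8*23 = -184)
C = -1/103 (C = 1/(2² - 107) = 1/(4 - 107) = 1/(-103) = -1/103 ≈ -0.0097087)
g(13)*(C + W(-21)) = (2 - 2*13²)*(-1/103 - 184) = (2 - 2*169)*(-18953/103) = (2 - 338)*(-18953/103) = -336*(-18953/103) = 6368208/103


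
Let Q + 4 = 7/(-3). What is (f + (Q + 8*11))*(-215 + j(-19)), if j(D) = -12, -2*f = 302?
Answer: 47216/3 ≈ 15739.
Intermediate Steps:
f = -151 (f = -1/2*302 = -151)
Q = -19/3 (Q = -4 + 7/(-3) = -4 + 7*(-1/3) = -4 - 7/3 = -19/3 ≈ -6.3333)
(f + (Q + 8*11))*(-215 + j(-19)) = (-151 + (-19/3 + 8*11))*(-215 - 12) = (-151 + (-19/3 + 88))*(-227) = (-151 + 245/3)*(-227) = -208/3*(-227) = 47216/3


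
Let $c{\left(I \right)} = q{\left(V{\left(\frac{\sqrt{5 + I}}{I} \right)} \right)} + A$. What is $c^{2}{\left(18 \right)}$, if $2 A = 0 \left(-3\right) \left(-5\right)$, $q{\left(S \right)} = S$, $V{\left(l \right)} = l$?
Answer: $\frac{23}{324} \approx 0.070988$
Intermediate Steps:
$A = 0$ ($A = \frac{0 \left(-3\right) \left(-5\right)}{2} = \frac{0 \left(-5\right)}{2} = \frac{1}{2} \cdot 0 = 0$)
$c{\left(I \right)} = \frac{\sqrt{5 + I}}{I}$ ($c{\left(I \right)} = \frac{\sqrt{5 + I}}{I} + 0 = \frac{\sqrt{5 + I}}{I}$)
$c^{2}{\left(18 \right)} = \left(\frac{\sqrt{5 + 18}}{18}\right)^{2} = \left(\frac{\sqrt{23}}{18}\right)^{2} = \frac{23}{324}$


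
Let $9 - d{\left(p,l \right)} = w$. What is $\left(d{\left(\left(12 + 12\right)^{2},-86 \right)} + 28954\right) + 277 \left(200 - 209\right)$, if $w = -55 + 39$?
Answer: $26486$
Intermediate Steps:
$w = -16$
$d{\left(p,l \right)} = 25$ ($d{\left(p,l \right)} = 9 - -16 = 9 + 16 = 25$)
$\left(d{\left(\left(12 + 12\right)^{2},-86 \right)} + 28954\right) + 277 \left(200 - 209\right) = \left(25 + 28954\right) + 277 \left(200 - 209\right) = 28979 + 277 \left(-9\right) = 28979 - 2493 = 26486$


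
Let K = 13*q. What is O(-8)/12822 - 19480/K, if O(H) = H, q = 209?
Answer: -124897148/17418687 ≈ -7.1703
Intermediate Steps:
K = 2717 (K = 13*209 = 2717)
O(-8)/12822 - 19480/K = -8/12822 - 19480/2717 = -8*1/12822 - 19480*1/2717 = -4/6411 - 19480/2717 = -124897148/17418687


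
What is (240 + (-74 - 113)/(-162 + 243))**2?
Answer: 370678009/6561 ≈ 56497.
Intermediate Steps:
(240 + (-74 - 113)/(-162 + 243))**2 = (240 - 187/81)**2 = (19253/81)**2 = 370678009/6561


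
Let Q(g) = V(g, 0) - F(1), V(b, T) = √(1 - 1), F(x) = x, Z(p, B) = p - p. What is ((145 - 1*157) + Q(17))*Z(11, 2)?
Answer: 0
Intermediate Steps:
Z(p, B) = 0
V(b, T) = 0 (V(b, T) = √0 = 0)
Q(g) = -1 (Q(g) = 0 - 1*1 = 0 - 1 = -1)
((145 - 1*157) + Q(17))*Z(11, 2) = ((145 - 1*157) - 1)*0 = ((145 - 157) - 1)*0 = (-12 - 1)*0 = -13*0 = 0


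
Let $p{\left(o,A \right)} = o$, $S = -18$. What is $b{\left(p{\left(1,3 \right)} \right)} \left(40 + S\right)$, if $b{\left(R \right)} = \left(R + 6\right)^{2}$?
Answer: $1078$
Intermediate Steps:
$b{\left(R \right)} = \left(6 + R\right)^{2}$
$b{\left(p{\left(1,3 \right)} \right)} \left(40 + S\right) = \left(6 + 1\right)^{2} \left(40 - 18\right) = 7^{2} \cdot 22 = 49 \cdot 22 = 1078$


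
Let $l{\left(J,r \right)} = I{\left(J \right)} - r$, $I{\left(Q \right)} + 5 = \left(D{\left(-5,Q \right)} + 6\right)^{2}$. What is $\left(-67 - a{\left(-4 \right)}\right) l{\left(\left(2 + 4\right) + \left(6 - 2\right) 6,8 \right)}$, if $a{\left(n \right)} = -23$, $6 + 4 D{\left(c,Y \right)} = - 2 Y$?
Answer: $-4279$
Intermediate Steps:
$D{\left(c,Y \right)} = - \frac{3}{2} - \frac{Y}{2}$ ($D{\left(c,Y \right)} = - \frac{3}{2} + \frac{\left(-2\right) Y}{4} = - \frac{3}{2} - \frac{Y}{2}$)
$I{\left(Q \right)} = -5 + \left(\frac{9}{2} - \frac{Q}{2}\right)^{2}$ ($I{\left(Q \right)} = -5 + \left(\left(- \frac{3}{2} - \frac{Q}{2}\right) + 6\right)^{2} = -5 + \left(\frac{9}{2} - \frac{Q}{2}\right)^{2}$)
$l{\left(J,r \right)} = -5 - r + \frac{\left(-9 + J\right)^{2}}{4}$ ($l{\left(J,r \right)} = \left(-5 + \frac{\left(-9 + J\right)^{2}}{4}\right) - r = -5 - r + \frac{\left(-9 + J\right)^{2}}{4}$)
$\left(-67 - a{\left(-4 \right)}\right) l{\left(\left(2 + 4\right) + \left(6 - 2\right) 6,8 \right)} = \left(-67 - -23\right) \left(-5 - 8 + \frac{\left(-9 + \left(\left(2 + 4\right) + \left(6 - 2\right) 6\right)\right)^{2}}{4}\right) = \left(-67 + 23\right) \left(-5 - 8 + \frac{\left(-9 + \left(6 + 4 \cdot 6\right)\right)^{2}}{4}\right) = - 44 \left(-5 - 8 + \frac{\left(-9 + \left(6 + 24\right)\right)^{2}}{4}\right) = - 44 \left(-5 - 8 + \frac{\left(-9 + 30\right)^{2}}{4}\right) = - 44 \left(-5 - 8 + \frac{21^{2}}{4}\right) = - 44 \left(-5 - 8 + \frac{1}{4} \cdot 441\right) = - 44 \left(-5 - 8 + \frac{441}{4}\right) = \left(-44\right) \frac{389}{4} = -4279$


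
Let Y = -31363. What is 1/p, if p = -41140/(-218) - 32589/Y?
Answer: 3418567/648689111 ≈ 0.0052700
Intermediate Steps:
p = 648689111/3418567 (p = -41140/(-218) - 32589/(-31363) = -41140*(-1/218) - 32589*(-1/31363) = 20570/109 + 32589/31363 = 648689111/3418567 ≈ 189.75)
1/p = 1/(648689111/3418567) = 3418567/648689111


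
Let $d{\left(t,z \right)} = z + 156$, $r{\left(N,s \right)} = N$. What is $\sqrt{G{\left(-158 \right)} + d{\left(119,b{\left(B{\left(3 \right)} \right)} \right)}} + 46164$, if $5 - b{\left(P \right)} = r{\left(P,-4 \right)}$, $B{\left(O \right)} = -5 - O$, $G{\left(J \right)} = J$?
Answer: $46164 + \sqrt{11} \approx 46167.0$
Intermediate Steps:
$b{\left(P \right)} = 5 - P$
$d{\left(t,z \right)} = 156 + z$
$\sqrt{G{\left(-158 \right)} + d{\left(119,b{\left(B{\left(3 \right)} \right)} \right)}} + 46164 = \sqrt{-158 + \left(156 + \left(5 - \left(-5 - 3\right)\right)\right)} + 46164 = \sqrt{-158 + \left(156 + \left(5 - -8\right)\right)} + 46164 = \sqrt{-158 + \left(156 + \left(5 + 8\right)\right)} + 46164 = \sqrt{-158 + \left(156 + 13\right)} + 46164 = \sqrt{-158 + 169} + 46164 = \sqrt{11} + 46164 = 46164 + \sqrt{11}$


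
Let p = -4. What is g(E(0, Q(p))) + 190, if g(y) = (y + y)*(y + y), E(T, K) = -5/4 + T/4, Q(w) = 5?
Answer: 785/4 ≈ 196.25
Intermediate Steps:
E(T, K) = -5/4 + T/4 (E(T, K) = -5*1/4 + T*(1/4) = -5/4 + T/4)
g(y) = 4*y**2 (g(y) = (2*y)*(2*y) = 4*y**2)
g(E(0, Q(p))) + 190 = 4*(-5/4 + (1/4)*0)**2 + 190 = 4*(-5/4 + 0)**2 + 190 = 4*(-5/4)**2 + 190 = 4*(25/16) + 190 = 25/4 + 190 = 785/4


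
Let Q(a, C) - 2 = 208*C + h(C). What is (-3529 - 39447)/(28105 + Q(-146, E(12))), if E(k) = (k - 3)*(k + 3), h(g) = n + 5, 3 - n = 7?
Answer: -10744/14047 ≈ -0.76486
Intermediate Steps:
n = -4 (n = 3 - 1*7 = 3 - 7 = -4)
h(g) = 1 (h(g) = -4 + 5 = 1)
E(k) = (-3 + k)*(3 + k)
Q(a, C) = 3 + 208*C (Q(a, C) = 2 + (208*C + 1) = 2 + (1 + 208*C) = 3 + 208*C)
(-3529 - 39447)/(28105 + Q(-146, E(12))) = (-3529 - 39447)/(28105 + (3 + 208*(-9 + 12²))) = -42976/(28105 + (3 + 208*(-9 + 144))) = -42976/(28105 + (3 + 208*135)) = -42976/(28105 + (3 + 28080)) = -42976/(28105 + 28083) = -42976/56188 = -42976*1/56188 = -10744/14047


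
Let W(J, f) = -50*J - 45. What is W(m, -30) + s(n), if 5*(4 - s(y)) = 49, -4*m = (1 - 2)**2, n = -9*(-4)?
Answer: -383/10 ≈ -38.300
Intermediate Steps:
n = 36
m = -1/4 (m = -(1 - 2)**2/4 = -1/4*(-1)**2 = -1/4*1 = -1/4 ≈ -0.25000)
s(y) = -29/5 (s(y) = 4 - 1/5*49 = 4 - 49/5 = -29/5)
W(J, f) = -45 - 50*J
W(m, -30) + s(n) = (-45 - 50*(-1/4)) - 29/5 = (-45 + 25/2) - 29/5 = -65/2 - 29/5 = -383/10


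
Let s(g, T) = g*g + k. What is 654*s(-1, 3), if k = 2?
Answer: 1962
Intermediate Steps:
s(g, T) = 2 + g² (s(g, T) = g*g + 2 = g² + 2 = 2 + g²)
654*s(-1, 3) = 654*(2 + (-1)²) = 654*(2 + 1) = 654*3 = 1962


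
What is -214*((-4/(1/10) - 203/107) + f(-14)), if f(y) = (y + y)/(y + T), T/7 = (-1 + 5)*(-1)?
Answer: 26470/3 ≈ 8823.3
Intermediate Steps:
T = -28 (T = 7*((-1 + 5)*(-1)) = 7*(4*(-1)) = 7*(-4) = -28)
f(y) = 2*y/(-28 + y) (f(y) = (y + y)/(y - 28) = (2*y)/(-28 + y) = 2*y/(-28 + y))
-214*((-4/(1/10) - 203/107) + f(-14)) = -214*((-4/(1/10) - 203/107) + 2*(-14)/(-28 - 14)) = -214*((-4/⅒ - 203*1/107) + 2*(-14)/(-42)) = -214*((-4*10 - 203/107) + 2*(-14)*(-1/42)) = -214*((-40 - 203/107) + ⅔) = -214*(-4483/107 + ⅔) = -214*(-13235/321) = 26470/3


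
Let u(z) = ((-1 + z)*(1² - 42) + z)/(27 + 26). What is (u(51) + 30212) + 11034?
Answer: 2184039/53 ≈ 41208.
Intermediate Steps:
u(z) = 41/53 - 40*z/53 (u(z) = ((-1 + z)*(1 - 42) + z)/53 = ((-1 + z)*(-41) + z)*(1/53) = ((41 - 41*z) + z)*(1/53) = (41 - 40*z)*(1/53) = 41/53 - 40*z/53)
(u(51) + 30212) + 11034 = ((41/53 - 40/53*51) + 30212) + 11034 = ((41/53 - 2040/53) + 30212) + 11034 = (-1999/53 + 30212) + 11034 = 1599237/53 + 11034 = 2184039/53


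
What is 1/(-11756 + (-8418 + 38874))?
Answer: 1/18700 ≈ 5.3476e-5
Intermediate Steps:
1/(-11756 + (-8418 + 38874)) = 1/(-11756 + 30456) = 1/18700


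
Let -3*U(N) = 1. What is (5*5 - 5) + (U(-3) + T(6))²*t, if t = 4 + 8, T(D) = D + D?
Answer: 4960/3 ≈ 1653.3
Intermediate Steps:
U(N) = -⅓ (U(N) = -⅓*1 = -⅓)
T(D) = 2*D
t = 12
(5*5 - 5) + (U(-3) + T(6))²*t = (5*5 - 5) + (-⅓ + 2*6)²*12 = (25 - 5) + (-⅓ + 12)²*12 = 20 + (35/3)²*12 = 20 + (1225/9)*12 = 20 + 4900/3 = 4960/3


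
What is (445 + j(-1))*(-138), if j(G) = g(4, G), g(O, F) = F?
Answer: -61272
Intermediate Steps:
j(G) = G
(445 + j(-1))*(-138) = (445 - 1)*(-138) = 444*(-138) = -61272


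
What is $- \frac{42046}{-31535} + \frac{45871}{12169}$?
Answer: $\frac{1958199759}{383749415} \approx 5.1028$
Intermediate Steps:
$- \frac{42046}{-31535} + \frac{45871}{12169} = \left(-42046\right) \left(- \frac{1}{31535}\right) + 45871 \cdot \frac{1}{12169} = \frac{42046}{31535} + \frac{45871}{12169} = \frac{1958199759}{383749415}$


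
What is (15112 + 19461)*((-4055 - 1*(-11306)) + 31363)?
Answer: 1335001822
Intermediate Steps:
(15112 + 19461)*((-4055 - 1*(-11306)) + 31363) = 34573*((-4055 + 11306) + 31363) = 34573*(7251 + 31363) = 34573*38614 = 1335001822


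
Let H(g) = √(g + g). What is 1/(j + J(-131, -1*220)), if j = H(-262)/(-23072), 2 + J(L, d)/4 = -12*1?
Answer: -7452440576/417336672387 + 11536*I*√131/417336672387 ≈ -0.017857 + 3.1638e-7*I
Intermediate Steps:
J(L, d) = -56 (J(L, d) = -8 + 4*(-12*1) = -8 + 4*(-12) = -8 - 48 = -56)
H(g) = √2*√g (H(g) = √(2*g) = √2*√g)
j = -I*√131/11536 (j = (√2*√(-262))/(-23072) = (√2*(I*√262))*(-1/23072) = (2*I*√131)*(-1/23072) = -I*√131/11536 ≈ -0.00099216*I)
1/(j + J(-131, -1*220)) = 1/(-I*√131/11536 - 56) = 1/(-56 - I*√131/11536)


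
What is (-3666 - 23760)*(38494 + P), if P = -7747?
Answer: -843267222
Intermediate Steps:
(-3666 - 23760)*(38494 + P) = (-3666 - 23760)*(38494 - 7747) = -27426*30747 = -843267222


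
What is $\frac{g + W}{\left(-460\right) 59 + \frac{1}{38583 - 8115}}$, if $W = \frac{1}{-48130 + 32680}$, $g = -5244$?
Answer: $\frac{411418549478}{2129271411425} \approx 0.19322$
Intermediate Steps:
$W = - \frac{1}{15450}$ ($W = \frac{1}{-15450} = - \frac{1}{15450} \approx -6.4725 \cdot 10^{-5}$)
$\frac{g + W}{\left(-460\right) 59 + \frac{1}{38583 - 8115}} = \frac{-5244 - \frac{1}{15450}}{\left(-460\right) 59 + \frac{1}{38583 - 8115}} = - \frac{81019801}{15450 \left(-27140 + \frac{1}{30468}\right)} = - \frac{81019801}{15450 \left(- \frac{826901519}{30468}\right)} = \left(- \frac{81019801}{15450}\right) \left(- \frac{30468}{826901519}\right) = \frac{411418549478}{2129271411425}$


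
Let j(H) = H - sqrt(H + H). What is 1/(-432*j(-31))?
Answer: 1/14256 - I*sqrt(62)/441936 ≈ 7.0146e-5 - 1.7817e-5*I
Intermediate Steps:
j(H) = H - sqrt(2)*sqrt(H) (j(H) = H - sqrt(2*H) = H - sqrt(2)*sqrt(H))
1/(-432*j(-31)) = 1/(-432*(-31 - sqrt(2)*sqrt(-31))) = 1/(-432*(-31 - sqrt(2)*I*sqrt(31))) = 1/(-432*(-31 - I*sqrt(62))) = 1/(13392 + 432*I*sqrt(62))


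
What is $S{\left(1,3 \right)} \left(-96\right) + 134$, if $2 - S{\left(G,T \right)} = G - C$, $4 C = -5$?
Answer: $158$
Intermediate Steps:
$C = - \frac{5}{4}$ ($C = \frac{1}{4} \left(-5\right) = - \frac{5}{4} \approx -1.25$)
$S{\left(G,T \right)} = \frac{3}{4} - G$ ($S{\left(G,T \right)} = 2 - \left(G - - \frac{5}{4}\right) = 2 - \left(G + \frac{5}{4}\right) = 2 - \left(\frac{5}{4} + G\right) = \frac{3}{4} - G$)
$S{\left(1,3 \right)} \left(-96\right) + 134 = \left(\frac{3}{4} - 1\right) \left(-96\right) + 134 = \left(- \frac{1}{4}\right) \left(-96\right) + 134 = 24 + 134 = 158$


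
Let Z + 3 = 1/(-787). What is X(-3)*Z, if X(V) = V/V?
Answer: -2362/787 ≈ -3.0013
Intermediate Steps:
X(V) = 1
Z = -2362/787 (Z = -3 + 1/(-787) = -3 - 1/787 = -2362/787 ≈ -3.0013)
X(-3)*Z = 1*(-2362/787) = -2362/787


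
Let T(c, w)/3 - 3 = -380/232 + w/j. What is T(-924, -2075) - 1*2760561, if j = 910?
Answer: -7285127748/2639 ≈ -2.7606e+6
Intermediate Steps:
T(c, w) = 237/58 + 3*w/910 (T(c, w) = 9 + 3*(-380/232 + w/910) = 9 + 3*(-380*1/232 + w*(1/910)) = 9 + 3*(-95/58 + w/910) = 9 + (-285/58 + 3*w/910) = 237/58 + 3*w/910)
T(-924, -2075) - 1*2760561 = (237/58 + (3/910)*(-2075)) - 1*2760561 = (237/58 - 1245/182) - 2760561 = -7269/2639 - 2760561 = -7285127748/2639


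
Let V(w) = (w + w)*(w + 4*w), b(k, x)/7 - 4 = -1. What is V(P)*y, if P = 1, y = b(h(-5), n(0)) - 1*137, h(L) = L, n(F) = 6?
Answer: -1160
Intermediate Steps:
b(k, x) = 21 (b(k, x) = 28 + 7*(-1) = 28 - 7 = 21)
y = -116 (y = 21 - 1*137 = 21 - 137 = -116)
V(w) = 10*w² (V(w) = (2*w)*(5*w) = 10*w²)
V(P)*y = (10*1²)*(-116) = (10*1)*(-116) = 10*(-116) = -1160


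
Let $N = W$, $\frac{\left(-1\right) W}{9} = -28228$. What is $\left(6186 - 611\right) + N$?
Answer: $259627$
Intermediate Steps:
$W = 254052$ ($W = \left(-9\right) \left(-28228\right) = 254052$)
$N = 254052$
$\left(6186 - 611\right) + N = \left(6186 - 611\right) + 254052 = 5575 + 254052 = 259627$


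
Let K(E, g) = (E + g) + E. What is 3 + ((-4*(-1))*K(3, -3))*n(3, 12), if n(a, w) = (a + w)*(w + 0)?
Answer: 2163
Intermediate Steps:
n(a, w) = w*(a + w) (n(a, w) = (a + w)*w = w*(a + w))
K(E, g) = g + 2*E
3 + ((-4*(-1))*K(3, -3))*n(3, 12) = 3 + ((-4*(-1))*(-3 + 2*3))*(12*(3 + 12)) = 3 + (4*(-3 + 6))*(12*15) = 3 + (4*3)*180 = 3 + 12*180 = 3 + 2160 = 2163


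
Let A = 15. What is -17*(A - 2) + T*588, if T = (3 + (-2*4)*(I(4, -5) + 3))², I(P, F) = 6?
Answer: 2799247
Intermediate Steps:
T = 4761 (T = (3 + (-2*4)*(6 + 3))² = (3 - 8*9)² = (3 - 72)² = (-69)² = 4761)
-17*(A - 2) + T*588 = -17*(15 - 2) + 4761*588 = -17*13 + 2799468 = -221 + 2799468 = 2799247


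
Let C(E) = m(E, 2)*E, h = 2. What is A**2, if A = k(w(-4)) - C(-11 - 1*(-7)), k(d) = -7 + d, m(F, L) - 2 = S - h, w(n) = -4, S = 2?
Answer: 9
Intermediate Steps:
m(F, L) = 2 (m(F, L) = 2 + (2 - 1*2) = 2 + (2 - 2) = 2 + 0 = 2)
C(E) = 2*E
A = -3 (A = (-7 - 4) - 2*(-11 - 1*(-7)) = -11 - 2*(-11 + 7) = -11 - 2*(-4) = -11 - 1*(-8) = -11 + 8 = -3)
A**2 = (-3)**2 = 9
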